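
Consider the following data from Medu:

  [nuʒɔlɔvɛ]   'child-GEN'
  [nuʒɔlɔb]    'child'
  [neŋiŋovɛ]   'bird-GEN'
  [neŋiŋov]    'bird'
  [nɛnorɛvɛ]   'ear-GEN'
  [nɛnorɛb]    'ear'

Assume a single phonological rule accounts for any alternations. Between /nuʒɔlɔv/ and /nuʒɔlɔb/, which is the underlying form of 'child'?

/nuʒɔlɔb/

The root 'child' surfaces as [nuʒɔlɔvɛ] and [nuʒɔlɔb], with a stem-final [v] ~ [b] alternation.
Compare 'bird', with invariant [v] in [neŋiŋovɛ] and [neŋiŋov]: an analysis with underlying /v/ and a rule producing [b] in isolation would wrongly predict alternation here too.
So /b/ is underlying, and a rule of intervocalic spirantization — voiced stops become fricatives between vowels — gives [v].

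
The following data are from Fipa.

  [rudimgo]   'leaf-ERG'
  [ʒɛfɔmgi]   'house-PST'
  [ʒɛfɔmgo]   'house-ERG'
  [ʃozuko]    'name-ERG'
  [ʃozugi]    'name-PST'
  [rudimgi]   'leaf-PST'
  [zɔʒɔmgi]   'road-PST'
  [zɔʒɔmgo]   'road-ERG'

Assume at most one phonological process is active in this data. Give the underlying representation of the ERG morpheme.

The ERG morpheme has two allomorphs, [-go] and [-ko].
By contrast the PST suffix keeps its initial [g] throughout — that segment must be underlying.
So the underlying form is /-ko/, and voiceless stops become voiced after a nasal.

/-ko/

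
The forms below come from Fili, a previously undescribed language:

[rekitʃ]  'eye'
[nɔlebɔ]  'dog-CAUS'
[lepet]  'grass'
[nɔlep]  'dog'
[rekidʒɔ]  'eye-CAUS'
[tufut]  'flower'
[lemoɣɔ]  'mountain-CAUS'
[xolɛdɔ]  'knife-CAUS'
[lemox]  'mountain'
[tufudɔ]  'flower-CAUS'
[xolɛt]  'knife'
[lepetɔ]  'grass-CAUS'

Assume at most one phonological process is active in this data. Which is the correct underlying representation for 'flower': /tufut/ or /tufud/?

The stem for 'flower' ends in [t] in [tufut] but [d] in [tufudɔ].
But 'grass' keeps [t] in both environments ([lepet], [lepetɔ]), so there is no rule changing /t/ to [d] before the CAUS suffix.
The alternation reflects word-final obstruent devoicing: voiced obstruents become voiceless word-finally. /d/ is underlying.

/tufud/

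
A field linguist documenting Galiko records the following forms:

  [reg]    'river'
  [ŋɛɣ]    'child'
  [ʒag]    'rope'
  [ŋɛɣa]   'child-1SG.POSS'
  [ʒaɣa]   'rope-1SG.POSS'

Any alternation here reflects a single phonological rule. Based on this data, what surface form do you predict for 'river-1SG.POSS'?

[reɣa]

The stem for 'rope' ends in [g] in [ʒag] but [ɣ] in [ʒaɣa].
But 'child' keeps [ɣ] in both environments ([ŋɛɣ], [ŋɛɣa]), so there is no rule changing /ɣ/ to [g] in isolation.
The alternation reflects intervocalic spirantization: voiced stops become fricatives between vowels. /g/ is underlying.
The one attested form of 'river', [reg], shows underlying /reg/. Applying the same rule between vowels gives [reɣa].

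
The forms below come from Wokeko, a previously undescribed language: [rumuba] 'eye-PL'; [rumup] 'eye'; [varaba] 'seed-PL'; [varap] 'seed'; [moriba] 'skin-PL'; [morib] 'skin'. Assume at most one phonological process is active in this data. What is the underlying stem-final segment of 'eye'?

'eye' shows [b] ~ [p] at the end of the stem ([rumuba] vs [rumup]).
The stem 'skin' ([moriba], [morib]) shows [b] unchanged in both environments, so [b] cannot be basic with [p] derived in isolation.
The alternation reflects intervocalic voicing: voiceless stops become voiced between vowels. /p/ is underlying.

/p/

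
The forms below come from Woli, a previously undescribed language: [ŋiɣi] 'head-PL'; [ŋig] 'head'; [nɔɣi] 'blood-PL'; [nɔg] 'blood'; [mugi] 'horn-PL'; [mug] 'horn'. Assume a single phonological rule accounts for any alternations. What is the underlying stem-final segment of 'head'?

The root 'head' surfaces as [ŋiɣi] and [ŋig], with a stem-final [ɣ] ~ [g] alternation.
Compare 'horn', with invariant [g] in [mugi] and [mug]: an analysis with underlying /g/ and a rule producing [ɣ] before the PL suffix would wrongly predict alternation here too.
The underlying segment must be /ɣ/; voiced fricatives become stops word-finally, yielding [g] there.

/ɣ/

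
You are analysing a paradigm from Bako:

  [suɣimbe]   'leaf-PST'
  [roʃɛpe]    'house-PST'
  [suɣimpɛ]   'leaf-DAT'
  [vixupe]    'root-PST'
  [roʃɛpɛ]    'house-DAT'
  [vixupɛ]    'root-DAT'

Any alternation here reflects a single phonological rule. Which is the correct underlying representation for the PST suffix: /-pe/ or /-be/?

The PST morpheme has two allomorphs, [-be] and [-pe].
The DAT suffix, which begins with [p], is invariant after every stem; so [p] is not altered by any rule here.
So the underlying form is /-be/, and voiced stops become voiceless after a vowel.

/-be/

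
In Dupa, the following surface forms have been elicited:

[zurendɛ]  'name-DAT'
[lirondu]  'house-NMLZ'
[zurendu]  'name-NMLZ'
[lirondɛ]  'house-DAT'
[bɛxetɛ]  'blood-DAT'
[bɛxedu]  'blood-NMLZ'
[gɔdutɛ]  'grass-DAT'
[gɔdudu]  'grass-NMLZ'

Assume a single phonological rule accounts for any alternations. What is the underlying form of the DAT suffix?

The DAT morpheme has two allomorphs, [-dɛ] and [-tɛ].
By contrast the NMLZ suffix keeps its initial [d] throughout — that segment must be underlying.
The DAT suffix is therefore /-tɛ/ underlyingly, with post-nasal voicing: voiceless stops become voiced after a nasal.

/-tɛ/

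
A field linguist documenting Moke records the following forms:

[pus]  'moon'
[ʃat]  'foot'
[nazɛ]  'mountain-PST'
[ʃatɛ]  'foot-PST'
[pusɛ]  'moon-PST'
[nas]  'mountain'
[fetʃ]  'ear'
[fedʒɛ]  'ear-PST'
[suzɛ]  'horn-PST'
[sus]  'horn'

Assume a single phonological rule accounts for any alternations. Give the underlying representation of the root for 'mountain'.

/naz/

In [nas] and [nazɛ] the final segment of 'mountain' alternates: [s] ~ [z].
But 'moon' keeps [s] in both environments ([pus], [pusɛ]), so there is no rule changing /s/ to [z] before the PST suffix.
Therefore /z/ is basic and [s] is derived by word-final obstruent devoicing (voiced obstruents become voiceless word-finally).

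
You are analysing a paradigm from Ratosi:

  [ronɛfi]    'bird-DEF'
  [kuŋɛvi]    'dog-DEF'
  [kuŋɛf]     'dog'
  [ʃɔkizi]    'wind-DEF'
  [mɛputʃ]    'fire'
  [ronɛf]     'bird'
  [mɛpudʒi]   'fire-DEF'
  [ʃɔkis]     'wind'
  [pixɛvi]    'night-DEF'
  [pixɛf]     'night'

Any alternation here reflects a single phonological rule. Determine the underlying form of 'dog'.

/kuŋɛv/

The root 'dog' surfaces as [kuŋɛvi] and [kuŋɛf], with a stem-final [v] ~ [f] alternation.
If /f/ were underlying and a rule turned it into [v] before the DEF suffix, 'bird' would also alternate; but it has [f] in both [ronɛfi] and [ronɛf].
Therefore /v/ is basic and [f] is derived by word-final obstruent devoicing (voiced obstruents become voiceless word-finally).
The underlying form of 'dog' is therefore /kuŋɛv/.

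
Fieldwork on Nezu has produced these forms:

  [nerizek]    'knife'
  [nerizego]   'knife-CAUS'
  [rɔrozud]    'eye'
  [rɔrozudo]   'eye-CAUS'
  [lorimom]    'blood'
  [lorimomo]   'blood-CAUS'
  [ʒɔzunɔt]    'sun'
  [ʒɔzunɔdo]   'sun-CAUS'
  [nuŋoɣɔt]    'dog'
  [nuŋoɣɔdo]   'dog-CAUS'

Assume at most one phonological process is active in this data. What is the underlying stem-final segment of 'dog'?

/t/

In [nuŋoɣɔt] and [nuŋoɣɔdo] the final segment of 'dog' alternates: [t] ~ [d].
Compare 'eye', with invariant [d] in [rɔrozud] and [rɔrozudo]: an analysis with underlying /d/ and a rule producing [t] in isolation would wrongly predict alternation here too.
The underlying segment must be /t/; voiceless stops become voiced between vowels, yielding [d] there.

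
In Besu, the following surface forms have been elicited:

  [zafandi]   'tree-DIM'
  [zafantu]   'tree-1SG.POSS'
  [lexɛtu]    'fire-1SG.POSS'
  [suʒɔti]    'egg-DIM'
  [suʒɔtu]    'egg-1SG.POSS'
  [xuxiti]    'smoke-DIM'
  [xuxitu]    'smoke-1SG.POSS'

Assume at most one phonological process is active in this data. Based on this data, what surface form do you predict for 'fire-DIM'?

[lexɛti]

The DIM morpheme has two allomorphs, [-di] and [-ti].
The 1SG.POSS suffix, which begins with [t], is invariant after every stem; so [t] is not altered by any rule here.
So the underlying form is /-di/, and voiced stops become voiceless after a vowel.
After 'fire', which ends in a vowel, the suffix surfaces as [-ti], giving [lexɛti].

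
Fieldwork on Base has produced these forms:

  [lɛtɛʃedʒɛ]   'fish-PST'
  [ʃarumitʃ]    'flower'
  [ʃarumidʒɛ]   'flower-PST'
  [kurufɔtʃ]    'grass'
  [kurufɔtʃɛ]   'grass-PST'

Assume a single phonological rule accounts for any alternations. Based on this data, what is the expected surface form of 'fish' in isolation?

The stem for 'flower' ends in [tʃ] in [ʃarumitʃ] but [dʒ] in [ʃarumidʒɛ].
The stem 'grass' ([kurufɔtʃ], [kurufɔtʃɛ]) shows [tʃ] unchanged in both environments, so [tʃ] cannot be basic with [dʒ] derived before the PST suffix.
The alternation reflects word-final obstruent devoicing: voiced obstruents become voiceless word-finally. /dʒ/ is underlying.
The one attested form of 'fish', [lɛtɛʃedʒɛ], shows underlying /lɛtɛʃedʒ/. Applying the same rule word-finally gives [lɛtɛʃetʃ].

[lɛtɛʃetʃ]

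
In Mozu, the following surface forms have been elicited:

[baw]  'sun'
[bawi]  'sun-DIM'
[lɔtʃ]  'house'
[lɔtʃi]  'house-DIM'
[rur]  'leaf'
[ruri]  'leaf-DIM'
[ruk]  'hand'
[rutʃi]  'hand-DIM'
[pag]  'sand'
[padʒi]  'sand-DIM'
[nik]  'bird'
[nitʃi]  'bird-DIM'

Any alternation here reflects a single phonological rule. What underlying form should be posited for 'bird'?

/nik/

The root 'bird' surfaces as [nik] and [nitʃi], with a stem-final [k] ~ [tʃ] alternation.
Compare 'house', with invariant [tʃ] in [lɔtʃ] and [lɔtʃi]: an analysis with underlying /tʃ/ and a rule producing [k] in isolation would wrongly predict alternation here too.
So /k/ is underlying, and a rule of palatalization before a front vowel — /k/ and /g/ become palato-alveolar [tʃ] and [dʒ] before a front vowel — gives [tʃ].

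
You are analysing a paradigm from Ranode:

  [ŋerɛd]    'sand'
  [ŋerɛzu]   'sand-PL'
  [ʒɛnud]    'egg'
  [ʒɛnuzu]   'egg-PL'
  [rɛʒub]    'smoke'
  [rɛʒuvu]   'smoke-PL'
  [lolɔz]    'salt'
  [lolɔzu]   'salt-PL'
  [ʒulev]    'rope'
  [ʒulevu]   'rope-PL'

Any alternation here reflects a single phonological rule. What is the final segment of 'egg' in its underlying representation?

The stem for 'egg' ends in [d] in [ʒɛnud] but [z] in [ʒɛnuzu].
If /z/ were underlying and a rule turned it into [d] in isolation, 'salt' would also alternate; but it has [z] in both [lolɔz] and [lolɔzu].
The alternation reflects intervocalic spirantization: voiced stops become fricatives between vowels. /d/ is underlying.

/d/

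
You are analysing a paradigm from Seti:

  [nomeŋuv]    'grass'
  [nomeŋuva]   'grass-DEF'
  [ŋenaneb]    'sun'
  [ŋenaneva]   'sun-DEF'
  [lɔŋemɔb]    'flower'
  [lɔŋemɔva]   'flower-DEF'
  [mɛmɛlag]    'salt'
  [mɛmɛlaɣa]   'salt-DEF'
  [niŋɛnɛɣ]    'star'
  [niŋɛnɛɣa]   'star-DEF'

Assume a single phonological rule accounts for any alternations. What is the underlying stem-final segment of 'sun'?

The root 'sun' surfaces as [ŋenaneb] and [ŋenaneva], with a stem-final [b] ~ [v] alternation.
But 'grass' keeps [v] in both environments ([nomeŋuv], [nomeŋuva]), so there is no rule changing /v/ to [b] in isolation.
The alternation reflects intervocalic spirantization: voiced stops become fricatives between vowels. /b/ is underlying.

/b/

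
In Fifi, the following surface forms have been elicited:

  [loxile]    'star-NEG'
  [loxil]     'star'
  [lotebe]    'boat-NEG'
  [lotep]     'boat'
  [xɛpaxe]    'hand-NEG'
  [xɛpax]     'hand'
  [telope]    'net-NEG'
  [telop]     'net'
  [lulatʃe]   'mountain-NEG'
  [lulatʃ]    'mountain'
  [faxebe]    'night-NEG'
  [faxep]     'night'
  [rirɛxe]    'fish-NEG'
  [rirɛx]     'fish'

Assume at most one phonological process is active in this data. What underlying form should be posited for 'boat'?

/loteb/

In [lotebe] and [lotep] the final segment of 'boat' alternates: [b] ~ [p].
If /p/ were underlying and a rule turned it into [b] before the NEG suffix, 'net' would also alternate; but it has [p] in both [telope] and [telop].
So /b/ is underlying, and a rule of word-final obstruent devoicing — voiced obstruents become voiceless word-finally — gives [p].
Hence 'boat' is /loteb/ underlyingly.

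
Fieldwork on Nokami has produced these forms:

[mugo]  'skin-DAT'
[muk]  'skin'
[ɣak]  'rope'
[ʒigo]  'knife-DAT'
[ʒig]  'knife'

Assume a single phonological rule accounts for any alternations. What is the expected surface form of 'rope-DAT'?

[ɣago]

The stem for 'skin' ends in [g] in [mugo] but [k] in [muk].
The stem 'knife' ([ʒigo], [ʒig]) shows [g] unchanged in both environments, so [g] cannot be basic with [k] derived in isolation.
So /k/ is underlying, and a rule of intervocalic voicing — voiceless stops become voiced between vowels — gives [g].
The one attested form of 'rope', [ɣak], shows underlying /ɣak/. Applying the same rule between vowels gives [ɣago].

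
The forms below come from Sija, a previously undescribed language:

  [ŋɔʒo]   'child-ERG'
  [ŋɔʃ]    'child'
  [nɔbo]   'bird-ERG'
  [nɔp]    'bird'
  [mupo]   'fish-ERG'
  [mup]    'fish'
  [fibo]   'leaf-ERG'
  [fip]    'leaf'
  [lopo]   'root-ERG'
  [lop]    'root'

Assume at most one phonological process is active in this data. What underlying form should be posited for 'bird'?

The stem for 'bird' ends in [b] in [nɔbo] but [p] in [nɔp].
But 'root' keeps [p] in both environments ([lopo], [lop]), so there is no rule changing /p/ to [b] before the ERG suffix.
Therefore /b/ is basic and [p] is derived by word-final obstruent devoicing (voiced obstruents become voiceless word-finally).

/nɔb/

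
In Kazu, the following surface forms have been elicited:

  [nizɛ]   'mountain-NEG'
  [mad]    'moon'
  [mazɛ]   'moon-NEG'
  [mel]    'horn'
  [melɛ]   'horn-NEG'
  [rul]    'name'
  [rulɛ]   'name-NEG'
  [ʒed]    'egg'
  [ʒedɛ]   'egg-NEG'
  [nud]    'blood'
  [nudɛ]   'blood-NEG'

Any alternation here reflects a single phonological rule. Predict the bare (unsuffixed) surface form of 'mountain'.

In [mad] and [mazɛ] the final segment of 'moon' alternates: [d] ~ [z].
But 'egg' keeps [d] in both environments ([ʒed], [ʒedɛ]), so there is no rule changing /d/ to [z] before the NEG suffix.
So /z/ is underlying, and a rule of word-final hardening — voiced fricatives become stops word-finally — gives [d].
The one attested form of 'mountain', [nizɛ], shows underlying /niz/. Applying the same rule word-finally gives [nid].

[nid]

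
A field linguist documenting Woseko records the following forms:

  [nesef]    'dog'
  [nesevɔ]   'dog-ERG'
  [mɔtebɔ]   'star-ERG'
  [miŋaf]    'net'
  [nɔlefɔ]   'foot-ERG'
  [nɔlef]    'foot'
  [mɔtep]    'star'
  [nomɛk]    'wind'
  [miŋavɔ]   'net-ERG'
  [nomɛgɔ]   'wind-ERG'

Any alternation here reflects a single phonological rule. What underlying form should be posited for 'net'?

In [miŋavɔ] and [miŋaf] the final segment of 'net' alternates: [v] ~ [f].
The stem 'foot' ([nɔlefɔ], [nɔlef]) shows [f] unchanged in both environments, so [f] cannot be basic with [v] derived before the ERG suffix.
Therefore /v/ is basic and [f] is derived by word-final obstruent devoicing (voiced obstruents become voiceless word-finally).

/miŋav/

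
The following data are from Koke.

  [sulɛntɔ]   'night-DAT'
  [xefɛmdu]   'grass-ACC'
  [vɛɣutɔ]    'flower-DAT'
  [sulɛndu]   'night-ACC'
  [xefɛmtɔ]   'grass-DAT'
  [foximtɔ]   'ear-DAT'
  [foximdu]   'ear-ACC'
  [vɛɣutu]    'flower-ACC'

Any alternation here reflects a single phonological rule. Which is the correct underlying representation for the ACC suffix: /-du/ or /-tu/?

/-du/

The ACC suffix surfaces as [-du] and [-tu], depending on the final segment of the stem.
By contrast the DAT suffix keeps its initial [t] throughout — that segment must be underlying.
The ACC suffix is therefore /-du/ underlyingly, with post-vocalic devoicing: voiced stops become voiceless after a vowel.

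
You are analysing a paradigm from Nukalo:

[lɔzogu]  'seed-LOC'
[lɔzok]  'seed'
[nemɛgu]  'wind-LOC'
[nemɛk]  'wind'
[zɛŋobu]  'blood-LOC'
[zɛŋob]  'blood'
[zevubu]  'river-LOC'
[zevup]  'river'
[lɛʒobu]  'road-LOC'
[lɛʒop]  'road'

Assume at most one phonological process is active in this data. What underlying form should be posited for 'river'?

/zevup/

'river' shows [b] ~ [p] at the end of the stem ([zevubu] vs [zevup]).
The stem 'blood' ([zɛŋobu], [zɛŋob]) shows [b] unchanged in both environments, so [b] cannot be basic with [p] derived in isolation.
So /p/ is underlying, and a rule of intervocalic voicing — voiceless stops become voiced between vowels — gives [b].
The underlying form of 'river' is therefore /zevup/.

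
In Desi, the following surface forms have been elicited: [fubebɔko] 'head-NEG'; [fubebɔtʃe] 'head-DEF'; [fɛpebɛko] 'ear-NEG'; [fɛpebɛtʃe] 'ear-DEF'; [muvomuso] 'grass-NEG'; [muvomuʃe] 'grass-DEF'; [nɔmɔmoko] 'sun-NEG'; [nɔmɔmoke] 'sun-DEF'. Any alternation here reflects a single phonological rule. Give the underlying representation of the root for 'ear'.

/fɛpebɛtʃ/

The stem for 'ear' ends in [k] in [fɛpebɛko] but [tʃ] in [fɛpebɛtʃe].
If /k/ were underlying and a rule turned it into [tʃ] before the DEF suffix, 'sun' would also alternate; but it has [k] in both [nɔmɔmoko] and [nɔmɔmoke].
The alternation reflects depalatalization: palato-alveolar /tʃ/ and /ʃ/ become [k] and [s] when no front vowel follows. /tʃ/ is underlying.
The underlying form of 'ear' is therefore /fɛpebɛtʃ/.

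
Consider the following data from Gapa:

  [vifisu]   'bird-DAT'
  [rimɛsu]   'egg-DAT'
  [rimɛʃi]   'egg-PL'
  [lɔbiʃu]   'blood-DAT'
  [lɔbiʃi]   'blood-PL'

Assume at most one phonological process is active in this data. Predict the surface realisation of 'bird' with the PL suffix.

The stem for 'egg' ends in [s] in [rimɛsu] but [ʃ] in [rimɛʃi].
Compare 'blood', with invariant [ʃ] in [lɔbiʃu] and [lɔbiʃi]: an analysis with underlying /ʃ/ and a rule producing [s] before the DAT suffix would wrongly predict alternation here too.
Therefore /s/ is basic and [ʃ] is derived by palatalization before a front vowel (/s/ becomes palato-alveolar [ʃ] before a front vowel).
The one attested form of 'bird', [vifisu], shows underlying /vifis/. Applying the same rule before a front vowel gives [vifiʃi].

[vifiʃi]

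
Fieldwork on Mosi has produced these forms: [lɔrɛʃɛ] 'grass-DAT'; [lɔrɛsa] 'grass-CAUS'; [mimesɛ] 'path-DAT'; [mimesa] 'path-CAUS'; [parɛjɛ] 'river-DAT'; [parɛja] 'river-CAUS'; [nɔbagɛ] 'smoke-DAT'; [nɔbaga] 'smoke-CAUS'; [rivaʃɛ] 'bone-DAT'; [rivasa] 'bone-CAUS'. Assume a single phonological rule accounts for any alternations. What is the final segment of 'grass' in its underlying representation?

In [lɔrɛʃɛ] and [lɔrɛsa] the final segment of 'grass' alternates: [ʃ] ~ [s].
If /s/ were underlying and a rule turned it into [ʃ] before the DAT suffix, 'path' would also alternate; but it has [s] in both [mimesɛ] and [mimesa].
Therefore /ʃ/ is basic and [s] is derived by depalatalization (palato-alveolar /ʃ/ becomes [s] when no front vowel follows).

/ʃ/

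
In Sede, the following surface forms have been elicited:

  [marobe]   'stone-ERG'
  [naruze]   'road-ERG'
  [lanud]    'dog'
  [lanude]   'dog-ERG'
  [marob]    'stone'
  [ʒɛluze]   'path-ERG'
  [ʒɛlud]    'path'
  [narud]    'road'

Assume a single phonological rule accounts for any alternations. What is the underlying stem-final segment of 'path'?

/z/

'path' shows [z] ~ [d] at the end of the stem ([ʒɛluze] vs [ʒɛlud]).
The stem 'dog' ([lanude], [lanud]) shows [d] unchanged in both environments, so [d] cannot be basic with [z] derived before the ERG suffix.
The underlying segment must be /z/; voiced fricatives become stops word-finally, yielding [d] there.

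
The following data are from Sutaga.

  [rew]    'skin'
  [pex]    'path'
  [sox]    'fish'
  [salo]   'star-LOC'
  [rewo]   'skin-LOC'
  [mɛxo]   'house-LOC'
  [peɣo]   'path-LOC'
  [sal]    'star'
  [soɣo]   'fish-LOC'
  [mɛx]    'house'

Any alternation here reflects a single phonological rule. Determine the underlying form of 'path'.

/peɣ/

In [peɣo] and [pex] the final segment of 'path' alternates: [ɣ] ~ [x].
Compare 'house', with invariant [x] in [mɛxo] and [mɛx]: an analysis with underlying /x/ and a rule producing [ɣ] before the LOC suffix would wrongly predict alternation here too.
Therefore /ɣ/ is basic and [x] is derived by word-final obstruent devoicing (voiced obstruents become voiceless word-finally).
So 'path' = /peɣ/.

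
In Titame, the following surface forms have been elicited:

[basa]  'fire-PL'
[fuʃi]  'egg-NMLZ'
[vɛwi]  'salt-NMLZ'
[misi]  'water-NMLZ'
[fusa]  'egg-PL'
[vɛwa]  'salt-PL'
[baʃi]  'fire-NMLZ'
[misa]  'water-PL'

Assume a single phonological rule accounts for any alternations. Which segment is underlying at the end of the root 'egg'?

The stem for 'egg' ends in [s] in [fusa] but [ʃ] in [fuʃi].
If /s/ were underlying and a rule turned it into [ʃ] before the NMLZ suffix, 'water' would also alternate; but it has [s] in both [misa] and [misi].
The alternation reflects depalatalization: palato-alveolar /ʃ/ becomes [s] when no front vowel follows. /ʃ/ is underlying.

/ʃ/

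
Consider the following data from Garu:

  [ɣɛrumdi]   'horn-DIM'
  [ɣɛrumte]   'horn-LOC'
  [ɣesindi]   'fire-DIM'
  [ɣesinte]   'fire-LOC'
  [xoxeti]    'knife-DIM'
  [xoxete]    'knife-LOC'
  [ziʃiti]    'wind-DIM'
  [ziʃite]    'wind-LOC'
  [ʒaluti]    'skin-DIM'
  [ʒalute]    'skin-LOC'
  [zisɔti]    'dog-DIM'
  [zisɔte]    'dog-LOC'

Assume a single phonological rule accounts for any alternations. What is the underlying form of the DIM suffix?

The DIM suffix surfaces as [-di] and [-ti], depending on the final segment of the stem.
The LOC suffix, which begins with [t], is invariant after every stem; so [t] is not altered by any rule here.
So the underlying form is /-di/, and voiced stops become voiceless after a vowel.

/-di/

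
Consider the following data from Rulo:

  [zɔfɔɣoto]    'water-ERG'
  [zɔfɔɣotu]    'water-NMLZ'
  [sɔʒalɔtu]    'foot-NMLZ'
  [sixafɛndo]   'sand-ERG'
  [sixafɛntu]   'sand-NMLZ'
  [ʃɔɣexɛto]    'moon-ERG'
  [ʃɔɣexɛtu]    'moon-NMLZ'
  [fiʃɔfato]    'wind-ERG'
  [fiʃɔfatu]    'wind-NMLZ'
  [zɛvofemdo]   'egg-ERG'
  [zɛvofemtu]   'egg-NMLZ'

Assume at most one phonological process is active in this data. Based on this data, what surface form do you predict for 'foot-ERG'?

[sɔʒalɔto]

The ERG suffix surfaces as [-do] and [-to], depending on the final segment of the stem.
By contrast the NMLZ suffix keeps its initial [t] throughout — that segment must be underlying.
The ERG suffix is therefore /-do/ underlyingly, with post-vocalic devoicing: voiced stops become voiceless after a vowel.
After 'foot', which ends in a vowel, the suffix surfaces as [-to], giving [sɔʒalɔto].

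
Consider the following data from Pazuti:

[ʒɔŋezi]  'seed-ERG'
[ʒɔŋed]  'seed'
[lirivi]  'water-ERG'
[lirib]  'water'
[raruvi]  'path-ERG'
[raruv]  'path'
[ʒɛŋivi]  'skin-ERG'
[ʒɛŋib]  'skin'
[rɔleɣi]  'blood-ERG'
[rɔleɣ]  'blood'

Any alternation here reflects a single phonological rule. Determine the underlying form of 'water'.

In [lirivi] and [lirib] the final segment of 'water' alternates: [v] ~ [b].
The stem 'path' ([raruvi], [raruv]) shows [v] unchanged in both environments, so [v] cannot be basic with [b] derived in isolation.
The alternation reflects intervocalic spirantization: voiced stops become fricatives between vowels. /b/ is underlying.
So 'water' = /lirib/.

/lirib/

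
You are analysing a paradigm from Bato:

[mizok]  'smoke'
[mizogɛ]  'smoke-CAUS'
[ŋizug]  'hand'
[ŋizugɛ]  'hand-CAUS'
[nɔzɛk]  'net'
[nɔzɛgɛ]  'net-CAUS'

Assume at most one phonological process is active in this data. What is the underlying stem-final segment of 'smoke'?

The stem for 'smoke' ends in [k] in [mizok] but [g] in [mizogɛ].
If /g/ were underlying and a rule turned it into [k] in isolation, 'hand' would also alternate; but it has [g] in both [ŋizug] and [ŋizugɛ].
The underlying segment must be /k/; voiceless stops become voiced between vowels, yielding [g] there.

/k/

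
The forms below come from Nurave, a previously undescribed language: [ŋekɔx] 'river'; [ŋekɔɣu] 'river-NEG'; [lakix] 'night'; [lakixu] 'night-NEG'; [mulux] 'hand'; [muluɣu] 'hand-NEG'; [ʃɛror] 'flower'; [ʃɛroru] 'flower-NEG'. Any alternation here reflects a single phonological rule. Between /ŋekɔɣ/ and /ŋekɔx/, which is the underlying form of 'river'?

The root 'river' surfaces as [ŋekɔx] and [ŋekɔɣu], with a stem-final [x] ~ [ɣ] alternation.
But 'night' keeps [x] in both environments ([lakix], [lakixu]), so there is no rule changing /x/ to [ɣ] before the NEG suffix.
The alternation reflects word-final obstruent devoicing: voiced obstruents become voiceless word-finally. /ɣ/ is underlying.

/ŋekɔɣ/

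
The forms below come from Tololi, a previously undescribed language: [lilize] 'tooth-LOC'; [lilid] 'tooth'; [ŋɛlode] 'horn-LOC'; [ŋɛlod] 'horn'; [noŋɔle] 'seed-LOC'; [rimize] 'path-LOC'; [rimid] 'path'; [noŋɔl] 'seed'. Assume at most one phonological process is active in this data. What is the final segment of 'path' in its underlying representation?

The root 'path' surfaces as [rimid] and [rimize], with a stem-final [d] ~ [z] alternation.
Compare 'horn', with invariant [d] in [ŋɛlod] and [ŋɛlode]: an analysis with underlying /d/ and a rule producing [z] before the LOC suffix would wrongly predict alternation here too.
Therefore /z/ is basic and [d] is derived by word-final hardening (voiced fricatives become stops word-finally).

/z/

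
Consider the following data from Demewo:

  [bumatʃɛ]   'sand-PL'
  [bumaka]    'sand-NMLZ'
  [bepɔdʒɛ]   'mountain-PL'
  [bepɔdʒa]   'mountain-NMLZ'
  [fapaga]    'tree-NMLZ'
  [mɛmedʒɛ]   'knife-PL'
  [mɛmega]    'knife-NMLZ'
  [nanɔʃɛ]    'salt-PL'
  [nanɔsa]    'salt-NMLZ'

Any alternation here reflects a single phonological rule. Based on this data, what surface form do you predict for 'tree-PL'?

'knife' shows [dʒ] ~ [g] at the end of the stem ([mɛmedʒɛ] vs [mɛmega]).
Compare 'mountain', with invariant [dʒ] in [bepɔdʒɛ] and [bepɔdʒa]: an analysis with underlying /dʒ/ and a rule producing [g] before the NMLZ suffix would wrongly predict alternation here too.
The alternation reflects palatalization before a front vowel: /k/, /g/ and /s/ become palato-alveolar [tʃ], [dʒ] and [ʃ] before a front vowel. /g/ is underlying.
The one attested form of 'tree', [fapaga], shows underlying /fapag/. Applying the same rule before a front vowel gives [fapadʒɛ].

[fapadʒɛ]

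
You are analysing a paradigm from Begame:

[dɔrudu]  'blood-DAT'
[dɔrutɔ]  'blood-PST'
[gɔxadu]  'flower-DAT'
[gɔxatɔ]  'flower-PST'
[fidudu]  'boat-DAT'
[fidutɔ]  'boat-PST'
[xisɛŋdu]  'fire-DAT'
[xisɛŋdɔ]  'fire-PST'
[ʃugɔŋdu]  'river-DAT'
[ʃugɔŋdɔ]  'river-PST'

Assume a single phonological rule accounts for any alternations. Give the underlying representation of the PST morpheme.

The PST morpheme has two allomorphs, [-dɔ] and [-tɔ].
By contrast the DAT suffix keeps its initial [d] throughout — that segment must be underlying.
The PST suffix is therefore /-tɔ/ underlyingly, with post-nasal voicing: voiceless stops become voiced after a nasal.

/-tɔ/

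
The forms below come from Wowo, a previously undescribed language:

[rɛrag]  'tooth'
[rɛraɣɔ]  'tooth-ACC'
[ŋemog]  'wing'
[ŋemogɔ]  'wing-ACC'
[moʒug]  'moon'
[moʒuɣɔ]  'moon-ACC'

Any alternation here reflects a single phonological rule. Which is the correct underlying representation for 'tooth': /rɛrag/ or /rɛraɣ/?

The stem for 'tooth' ends in [g] in [rɛrag] but [ɣ] in [rɛraɣɔ].
But 'wing' keeps [g] in both environments ([ŋemog], [ŋemogɔ]), so there is no rule changing /g/ to [ɣ] before the ACC suffix.
Therefore /ɣ/ is basic and [g] is derived by word-final hardening (voiced fricatives become stops word-finally).

/rɛraɣ/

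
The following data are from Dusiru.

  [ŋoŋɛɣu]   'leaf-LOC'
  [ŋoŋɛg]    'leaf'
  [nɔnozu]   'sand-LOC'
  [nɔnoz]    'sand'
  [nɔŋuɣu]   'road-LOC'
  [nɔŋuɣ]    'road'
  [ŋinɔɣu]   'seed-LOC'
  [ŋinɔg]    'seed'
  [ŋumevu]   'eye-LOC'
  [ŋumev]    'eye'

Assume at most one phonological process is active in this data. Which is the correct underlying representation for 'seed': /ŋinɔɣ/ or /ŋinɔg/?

In [ŋinɔɣu] and [ŋinɔg] the final segment of 'seed' alternates: [ɣ] ~ [g].
But 'road' keeps [ɣ] in both environments ([nɔŋuɣu], [nɔŋuɣ]), so there is no rule changing /ɣ/ to [g] in isolation.
The underlying segment must be /g/; voiced stops become fricatives between vowels, yielding [ɣ] there.

/ŋinɔg/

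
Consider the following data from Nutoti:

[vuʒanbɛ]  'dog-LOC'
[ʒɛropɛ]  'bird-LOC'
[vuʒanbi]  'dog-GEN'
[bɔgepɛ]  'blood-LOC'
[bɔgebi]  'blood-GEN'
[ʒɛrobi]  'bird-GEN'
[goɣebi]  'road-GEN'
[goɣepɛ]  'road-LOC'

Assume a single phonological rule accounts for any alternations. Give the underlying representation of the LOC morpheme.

The LOC morpheme has two allomorphs, [-bɛ] and [-pɛ].
The GEN suffix, which begins with [b], is invariant after every stem; so [b] is not altered by any rule here.
The LOC suffix is therefore /-pɛ/ underlyingly, with post-nasal voicing: voiceless stops become voiced after a nasal.

/-pɛ/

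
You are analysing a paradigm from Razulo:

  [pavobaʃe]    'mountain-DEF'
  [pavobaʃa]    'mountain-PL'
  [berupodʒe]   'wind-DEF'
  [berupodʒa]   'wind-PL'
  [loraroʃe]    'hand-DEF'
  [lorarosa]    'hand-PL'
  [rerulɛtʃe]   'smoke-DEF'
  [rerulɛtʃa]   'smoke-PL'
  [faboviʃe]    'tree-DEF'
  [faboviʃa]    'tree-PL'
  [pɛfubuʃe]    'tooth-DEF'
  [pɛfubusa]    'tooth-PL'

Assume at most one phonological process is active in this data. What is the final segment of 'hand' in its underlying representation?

/s/

The root 'hand' surfaces as [loraroʃe] and [lorarosa], with a stem-final [ʃ] ~ [s] alternation.
But 'mountain' keeps [ʃ] in both environments ([pavobaʃe], [pavobaʃa]), so there is no rule changing /ʃ/ to [s] before the PL suffix.
The underlying segment must be /s/; /s/ becomes palato-alveolar [ʃ] before a front vowel, yielding [ʃ] there.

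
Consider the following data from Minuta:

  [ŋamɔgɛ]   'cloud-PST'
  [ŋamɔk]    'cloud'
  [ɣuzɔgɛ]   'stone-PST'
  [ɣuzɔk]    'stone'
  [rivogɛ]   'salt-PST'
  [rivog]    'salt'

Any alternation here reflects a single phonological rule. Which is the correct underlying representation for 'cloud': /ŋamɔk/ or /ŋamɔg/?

The root 'cloud' surfaces as [ŋamɔgɛ] and [ŋamɔk], with a stem-final [g] ~ [k] alternation.
But 'salt' keeps [g] in both environments ([rivogɛ], [rivog]), so there is no rule changing /g/ to [k] in isolation.
So /k/ is underlying, and a rule of intervocalic voicing — voiceless stops become voiced between vowels — gives [g].

/ŋamɔk/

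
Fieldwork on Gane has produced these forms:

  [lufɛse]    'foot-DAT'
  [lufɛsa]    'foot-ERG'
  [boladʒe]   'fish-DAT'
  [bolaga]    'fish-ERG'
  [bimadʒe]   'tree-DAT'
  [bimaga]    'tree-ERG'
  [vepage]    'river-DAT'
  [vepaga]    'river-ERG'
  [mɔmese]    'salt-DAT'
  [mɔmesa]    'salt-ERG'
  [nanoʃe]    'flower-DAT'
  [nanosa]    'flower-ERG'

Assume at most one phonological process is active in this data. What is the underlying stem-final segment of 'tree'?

/dʒ/

The stem for 'tree' ends in [dʒ] in [bimadʒe] but [g] in [bimaga].
Compare 'river', with invariant [g] in [vepage] and [vepaga]: an analysis with underlying /g/ and a rule producing [dʒ] before the DAT suffix would wrongly predict alternation here too.
The alternation reflects depalatalization: palato-alveolar /dʒ/ and /ʃ/ become [g] and [s] when no front vowel follows. /dʒ/ is underlying.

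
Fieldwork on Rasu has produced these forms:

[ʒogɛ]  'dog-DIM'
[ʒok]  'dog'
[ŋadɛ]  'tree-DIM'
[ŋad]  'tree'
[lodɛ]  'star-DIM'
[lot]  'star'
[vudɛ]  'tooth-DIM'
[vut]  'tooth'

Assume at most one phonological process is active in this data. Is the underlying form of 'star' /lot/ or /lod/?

In [lodɛ] and [lot] the final segment of 'star' alternates: [d] ~ [t].
But 'tree' keeps [d] in both environments ([ŋadɛ], [ŋad]), so there is no rule changing /d/ to [t] in isolation.
So /t/ is underlying, and a rule of intervocalic voicing — voiceless stops become voiced between vowels — gives [d].

/lot/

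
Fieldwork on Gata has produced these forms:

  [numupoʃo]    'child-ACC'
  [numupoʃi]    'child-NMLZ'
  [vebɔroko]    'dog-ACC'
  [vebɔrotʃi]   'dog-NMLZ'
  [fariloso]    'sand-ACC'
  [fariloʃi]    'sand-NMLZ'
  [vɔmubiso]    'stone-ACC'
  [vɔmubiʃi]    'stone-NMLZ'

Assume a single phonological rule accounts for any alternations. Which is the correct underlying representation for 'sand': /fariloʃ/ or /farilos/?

The root 'sand' surfaces as [fariloso] and [fariloʃi], with a stem-final [s] ~ [ʃ] alternation.
But 'child' keeps [ʃ] in both environments ([numupoʃo], [numupoʃi]), so there is no rule changing /ʃ/ to [s] before the ACC suffix.
So /s/ is underlying, and a rule of palatalization before a front vowel — /k/ and /s/ become palato-alveolar [tʃ] and [ʃ] before a front vowel — gives [ʃ].

/farilos/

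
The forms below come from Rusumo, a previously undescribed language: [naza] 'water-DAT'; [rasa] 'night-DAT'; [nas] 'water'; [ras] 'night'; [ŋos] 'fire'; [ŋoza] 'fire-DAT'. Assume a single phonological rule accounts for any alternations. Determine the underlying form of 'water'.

In [naza] and [nas] the final segment of 'water' alternates: [z] ~ [s].
Compare 'night', with invariant [s] in [rasa] and [ras]: an analysis with underlying /s/ and a rule producing [z] before the DAT suffix would wrongly predict alternation here too.
The alternation reflects word-final obstruent devoicing: voiced obstruents become voiceless word-finally. /z/ is underlying.
Hence 'water' is /naz/ underlyingly.

/naz/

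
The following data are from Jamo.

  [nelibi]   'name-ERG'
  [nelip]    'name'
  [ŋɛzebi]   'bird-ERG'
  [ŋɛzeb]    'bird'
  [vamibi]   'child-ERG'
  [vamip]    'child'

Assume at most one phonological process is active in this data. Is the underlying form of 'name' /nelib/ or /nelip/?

/nelip/

The root 'name' surfaces as [nelibi] and [nelip], with a stem-final [b] ~ [p] alternation.
If /b/ were underlying and a rule turned it into [p] in isolation, 'bird' would also alternate; but it has [b] in both [ŋɛzebi] and [ŋɛzeb].
So /p/ is underlying, and a rule of intervocalic voicing — voiceless stops become voiced between vowels — gives [b].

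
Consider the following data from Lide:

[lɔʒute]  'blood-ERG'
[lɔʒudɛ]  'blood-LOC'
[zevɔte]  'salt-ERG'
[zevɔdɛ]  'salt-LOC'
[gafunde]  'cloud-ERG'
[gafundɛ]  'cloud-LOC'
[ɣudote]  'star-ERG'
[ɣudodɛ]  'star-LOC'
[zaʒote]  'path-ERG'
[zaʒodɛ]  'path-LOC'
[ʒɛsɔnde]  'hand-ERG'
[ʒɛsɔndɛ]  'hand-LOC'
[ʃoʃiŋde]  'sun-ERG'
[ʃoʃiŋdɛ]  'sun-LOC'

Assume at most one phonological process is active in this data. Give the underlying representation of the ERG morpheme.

The ERG suffix surfaces as [-de] and [-te], depending on the final segment of the stem.
By contrast the LOC suffix keeps its initial [d] throughout — that segment must be underlying.
The ERG suffix is therefore /-te/ underlyingly, with post-nasal voicing: voiceless stops become voiced after a nasal.

/-te/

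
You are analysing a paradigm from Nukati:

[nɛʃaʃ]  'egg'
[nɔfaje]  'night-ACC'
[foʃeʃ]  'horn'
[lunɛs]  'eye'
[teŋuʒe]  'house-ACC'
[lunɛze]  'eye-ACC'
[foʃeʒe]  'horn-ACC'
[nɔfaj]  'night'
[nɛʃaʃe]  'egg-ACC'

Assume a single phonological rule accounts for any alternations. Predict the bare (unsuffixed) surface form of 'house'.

[teŋuʃ]

The stem for 'horn' ends in [ʃ] in [foʃeʃ] but [ʒ] in [foʃeʒe].
The stem 'egg' ([nɛʃaʃ], [nɛʃaʃe]) shows [ʃ] unchanged in both environments, so [ʃ] cannot be basic with [ʒ] derived before the ACC suffix.
The underlying segment must be /ʒ/; voiced obstruents become voiceless word-finally, yielding [ʃ] there.
From [teŋuʒe] the stem 'house' is /teŋuʒ/; word-finally this yields [teŋuʃ].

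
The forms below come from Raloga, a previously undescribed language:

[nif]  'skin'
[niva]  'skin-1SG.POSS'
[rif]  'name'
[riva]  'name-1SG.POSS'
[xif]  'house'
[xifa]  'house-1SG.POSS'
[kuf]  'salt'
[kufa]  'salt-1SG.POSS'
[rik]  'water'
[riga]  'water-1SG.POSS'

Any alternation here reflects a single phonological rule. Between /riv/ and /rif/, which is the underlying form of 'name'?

/riv/

The stem for 'name' ends in [f] in [rif] but [v] in [riva].
The stem 'house' ([xif], [xifa]) shows [f] unchanged in both environments, so [f] cannot be basic with [v] derived before the 1SG.POSS suffix.
Therefore /v/ is basic and [f] is derived by word-final obstruent devoicing (voiced obstruents become voiceless word-finally).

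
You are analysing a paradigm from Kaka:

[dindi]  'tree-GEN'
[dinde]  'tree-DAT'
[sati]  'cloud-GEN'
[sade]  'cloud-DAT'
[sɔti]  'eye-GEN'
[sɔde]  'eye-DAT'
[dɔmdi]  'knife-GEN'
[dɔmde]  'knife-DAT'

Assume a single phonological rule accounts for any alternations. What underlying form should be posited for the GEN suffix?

The GEN suffix surfaces as [-di] and [-ti], depending on the final segment of the stem.
The DAT suffix, which begins with [d], is invariant after every stem; so [d] is not altered by any rule here.
The GEN suffix is therefore /-ti/ underlyingly, with post-nasal voicing: voiceless stops become voiced after a nasal.

/-ti/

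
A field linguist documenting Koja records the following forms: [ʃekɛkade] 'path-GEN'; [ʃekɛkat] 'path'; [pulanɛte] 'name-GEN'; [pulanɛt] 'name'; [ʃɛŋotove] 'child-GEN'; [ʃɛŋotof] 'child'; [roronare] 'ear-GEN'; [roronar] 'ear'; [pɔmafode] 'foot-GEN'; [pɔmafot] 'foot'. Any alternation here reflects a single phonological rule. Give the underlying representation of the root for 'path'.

The stem for 'path' ends in [d] in [ʃekɛkade] but [t] in [ʃekɛkat].
The stem 'name' ([pulanɛte], [pulanɛt]) shows [t] unchanged in both environments, so [t] cannot be basic with [d] derived before the GEN suffix.
The underlying segment must be /d/; voiced obstruents become voiceless word-finally, yielding [t] there.

/ʃekɛkad/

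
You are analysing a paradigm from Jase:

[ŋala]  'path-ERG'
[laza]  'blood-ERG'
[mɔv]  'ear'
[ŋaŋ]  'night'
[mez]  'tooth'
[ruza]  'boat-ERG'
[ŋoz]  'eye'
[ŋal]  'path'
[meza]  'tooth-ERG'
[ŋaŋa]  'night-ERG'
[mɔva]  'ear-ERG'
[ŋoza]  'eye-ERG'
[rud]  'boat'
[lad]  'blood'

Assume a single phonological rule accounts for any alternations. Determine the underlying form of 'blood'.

/lad/

The stem for 'blood' ends in [z] in [laza] but [d] in [lad].
But 'eye' keeps [z] in both environments ([ŋoza], [ŋoz]), so there is no rule changing /z/ to [d] in isolation.
Therefore /d/ is basic and [z] is derived by intervocalic spirantization (voiced stops become fricatives between vowels).
So 'blood' = /lad/.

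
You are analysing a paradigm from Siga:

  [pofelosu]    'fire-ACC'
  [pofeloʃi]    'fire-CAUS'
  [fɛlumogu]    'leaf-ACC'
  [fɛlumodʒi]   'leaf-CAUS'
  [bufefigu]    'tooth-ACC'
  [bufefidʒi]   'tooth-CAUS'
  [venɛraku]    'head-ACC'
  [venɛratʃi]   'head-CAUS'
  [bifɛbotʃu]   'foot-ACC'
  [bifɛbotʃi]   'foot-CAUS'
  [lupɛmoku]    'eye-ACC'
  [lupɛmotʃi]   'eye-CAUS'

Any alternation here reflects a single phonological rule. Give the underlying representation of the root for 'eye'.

/lupɛmok/

'eye' shows [k] ~ [tʃ] at the end of the stem ([lupɛmoku] vs [lupɛmotʃi]).
The stem 'foot' ([bifɛbotʃu], [bifɛbotʃi]) shows [tʃ] unchanged in both environments, so [tʃ] cannot be basic with [k] derived before the ACC suffix.
The alternation reflects palatalization before a front vowel: /k/, /g/ and /s/ become palato-alveolar [tʃ], [dʒ] and [ʃ] before a front vowel. /k/ is underlying.
The underlying form of 'eye' is therefore /lupɛmok/.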